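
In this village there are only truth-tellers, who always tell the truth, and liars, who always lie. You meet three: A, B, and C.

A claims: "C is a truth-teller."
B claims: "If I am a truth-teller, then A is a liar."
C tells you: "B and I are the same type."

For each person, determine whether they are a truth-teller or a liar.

Consider A. Suppose A is a truth-teller.
Then whichever role B has, B's statement has the wrong truth value — contradiction.
So A is a liar.
With that fixed, B's statement is true, so B is a truth-teller.
Consider C. Suppose C is a truth-teller.
Then A's statement comes out true, contradicting A being a liar.
So C is a liar.

A: liar, B: truth-teller, C: liar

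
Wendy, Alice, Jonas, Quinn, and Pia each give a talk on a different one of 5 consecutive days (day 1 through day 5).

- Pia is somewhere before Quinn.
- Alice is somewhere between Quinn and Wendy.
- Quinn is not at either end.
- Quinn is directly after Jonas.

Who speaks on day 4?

Alice

With clues 1–3, Pia is ruled out for day 4.
With clues 1–4, Jonas, Quinn, and Wendy are ruled out for day 4.
So day 4 is Alice.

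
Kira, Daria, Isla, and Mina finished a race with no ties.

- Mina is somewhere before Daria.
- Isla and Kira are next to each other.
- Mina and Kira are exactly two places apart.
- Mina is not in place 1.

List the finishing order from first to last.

Kira, Isla, Mina, Daria

From clue 1: Daria is in {2,3,4}.
From clues 1–2: Daria is in {2,4}.
From clues 1–3: Kira is in {1,3}.
From clues 1–4: Kira → place 1, Isla → place 2, Mina → place 3, Daria → place 4.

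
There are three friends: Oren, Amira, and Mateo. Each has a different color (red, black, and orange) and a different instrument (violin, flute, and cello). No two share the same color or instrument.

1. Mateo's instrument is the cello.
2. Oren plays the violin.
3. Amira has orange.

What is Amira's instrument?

Clue 1 rules out cello for Amira's instrument.
With clues 1–2, violin is impossible for Amira's instrument.
That leaves flute.

flute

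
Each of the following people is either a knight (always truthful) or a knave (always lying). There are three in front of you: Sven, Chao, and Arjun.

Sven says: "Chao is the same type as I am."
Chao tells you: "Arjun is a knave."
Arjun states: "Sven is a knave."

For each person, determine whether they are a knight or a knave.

Consider Sven. Suppose Sven is a knave.
Then no assignment of the remaining roles makes every statement match its speaker's type — contradiction.
So Sven is a knight.
With that fixed, Arjun's statement is false, so Arjun is a knave.
With that fixed, Chao's statement is true, so Chao is a knight.

Sven: knight, Chao: knight, Arjun: knave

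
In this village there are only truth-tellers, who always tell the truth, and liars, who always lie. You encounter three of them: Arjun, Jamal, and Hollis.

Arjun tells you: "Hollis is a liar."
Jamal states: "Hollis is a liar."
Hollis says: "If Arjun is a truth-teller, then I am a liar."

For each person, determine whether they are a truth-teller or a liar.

Consider Arjun. Suppose Arjun is a truth-teller.
Then whichever role Hollis has, Hollis's statement has the wrong truth value — contradiction.
So Arjun is a liar.
With that fixed, Hollis's statement is true, so Hollis is a truth-teller.
With that fixed, Jamal's statement is false, so Jamal is a liar.

Arjun: liar, Jamal: liar, Hollis: truth-teller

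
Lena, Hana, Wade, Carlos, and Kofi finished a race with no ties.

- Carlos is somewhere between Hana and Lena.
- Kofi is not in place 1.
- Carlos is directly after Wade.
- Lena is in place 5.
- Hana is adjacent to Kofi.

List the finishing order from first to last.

From clue 1: Carlos is in {2,3,4}.
From clues 1–3: Wade is in {2,3}.
From clues 1–4: Hana → place 1, Lena → place 5.
From clues 1–5: Kofi → place 2, Wade → place 3, Carlos → place 4.

Hana, Kofi, Wade, Carlos, Lena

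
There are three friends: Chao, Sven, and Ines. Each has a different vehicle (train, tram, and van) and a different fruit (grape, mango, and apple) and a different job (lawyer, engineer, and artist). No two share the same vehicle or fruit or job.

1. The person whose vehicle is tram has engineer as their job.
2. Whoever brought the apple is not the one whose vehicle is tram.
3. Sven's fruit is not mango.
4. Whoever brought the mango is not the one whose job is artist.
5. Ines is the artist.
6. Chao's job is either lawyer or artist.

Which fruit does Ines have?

With clues 1–5, mango is impossible for Ines's fruit.
With clues 1–6, grape is impossible for Ines's fruit.
That leaves apple.

apple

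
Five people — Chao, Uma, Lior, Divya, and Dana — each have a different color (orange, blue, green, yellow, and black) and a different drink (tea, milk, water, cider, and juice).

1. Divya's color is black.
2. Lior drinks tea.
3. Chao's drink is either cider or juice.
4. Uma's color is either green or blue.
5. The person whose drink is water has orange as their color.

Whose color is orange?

Dana

Clue 1 rules out Divya for the one with color orange.
With clues 1–4, Uma is impossible for the one with color orange.
With clues 1–5, Chao and Lior are impossible for the one with color orange.
That leaves Dana.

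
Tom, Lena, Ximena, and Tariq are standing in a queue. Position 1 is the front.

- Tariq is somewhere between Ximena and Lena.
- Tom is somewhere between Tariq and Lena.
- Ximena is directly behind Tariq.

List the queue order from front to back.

From clue 1: Tariq is in {2,3}.
From clues 1–2: Tom is in {2,3}.
From clues 1–3: Lena → position 1, Tom → position 2, Tariq → position 3, Ximena → position 4.

Lena, Tom, Tariq, Ximena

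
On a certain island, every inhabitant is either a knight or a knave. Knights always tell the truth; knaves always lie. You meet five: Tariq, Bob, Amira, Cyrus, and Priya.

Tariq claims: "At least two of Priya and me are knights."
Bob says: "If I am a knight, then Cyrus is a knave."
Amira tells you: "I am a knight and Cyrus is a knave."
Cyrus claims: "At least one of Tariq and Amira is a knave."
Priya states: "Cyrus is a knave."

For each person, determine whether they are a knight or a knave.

Tariq: knight, Bob: knight, Amira: knight, Cyrus: knave, Priya: knight

Consider Tariq. Suppose Tariq is a knave.
Then no assignment of the remaining roles makes every statement match its speaker's type — contradiction.
So Tariq is a knight.
Consider Bob. Suppose Bob is a knave.
Then Bob's own statement would have to be false, but it can't be — contradiction.
So Bob is a knight.
Consider Amira. Suppose Amira is a knave.
Then no assignment of the remaining roles makes every statement match its speaker's type — contradiction.
So Amira is a knight.
With that fixed, Cyrus's statement is false, so Cyrus is a knave.
With that fixed, Priya's statement is true, so Priya is a knight.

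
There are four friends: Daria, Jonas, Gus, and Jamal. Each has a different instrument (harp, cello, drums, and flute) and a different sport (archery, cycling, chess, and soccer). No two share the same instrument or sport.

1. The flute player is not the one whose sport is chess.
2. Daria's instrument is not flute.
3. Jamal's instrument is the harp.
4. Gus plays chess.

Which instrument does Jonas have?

With clues 1–3, harp is impossible for Jonas's instrument.
With clues 1–4, cello and drums are impossible for Jonas's instrument.
That leaves flute.

flute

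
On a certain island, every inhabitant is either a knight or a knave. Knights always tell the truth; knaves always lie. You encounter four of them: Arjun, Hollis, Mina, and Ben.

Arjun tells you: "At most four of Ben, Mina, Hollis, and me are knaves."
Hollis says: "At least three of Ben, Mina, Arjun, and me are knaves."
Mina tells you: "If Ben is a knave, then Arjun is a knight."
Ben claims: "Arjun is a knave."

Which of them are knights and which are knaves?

Arjun: knight, Hollis: knave, Mina: knight, Ben: knave

Regardless of anyone's role, Arjun's statement is true, so Arjun is a knight.
With that fixed, Mina's statement is true, so Mina is a knight.
With that fixed, Ben's statement is false, so Ben is a knave.
With that fixed, Hollis's statement is false, so Hollis is a knave.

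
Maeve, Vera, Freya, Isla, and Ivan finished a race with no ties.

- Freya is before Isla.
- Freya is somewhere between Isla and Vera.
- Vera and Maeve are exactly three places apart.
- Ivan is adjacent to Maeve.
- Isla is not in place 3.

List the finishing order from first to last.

From clue 1: Freya is in {1,2,3,4}.
From clues 1–2: Vera is in {1,2,3}.
From clues 1–3: Maeve is in {4,5}.
From clues 1–4: Vera → place 1, Freya → place 2, Maeve → place 4.
From clues 1–5: Ivan → place 3, Isla → place 5.

Vera, Freya, Ivan, Maeve, Isla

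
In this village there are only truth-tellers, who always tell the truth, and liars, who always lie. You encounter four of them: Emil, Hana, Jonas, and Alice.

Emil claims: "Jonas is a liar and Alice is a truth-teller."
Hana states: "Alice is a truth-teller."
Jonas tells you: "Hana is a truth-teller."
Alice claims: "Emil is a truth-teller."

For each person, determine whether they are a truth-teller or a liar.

Consider Emil. Suppose Emil is a truth-teller.
Then no assignment of the remaining roles makes every statement match its speaker's type — contradiction.
So Emil is a liar.
With that fixed, Alice's statement is false, so Alice is a liar.
With that fixed, Hana's statement is false, so Hana is a liar.
With that fixed, Jonas's statement is false, so Jonas is a liar.

Emil: liar, Hana: liar, Jonas: liar, Alice: liar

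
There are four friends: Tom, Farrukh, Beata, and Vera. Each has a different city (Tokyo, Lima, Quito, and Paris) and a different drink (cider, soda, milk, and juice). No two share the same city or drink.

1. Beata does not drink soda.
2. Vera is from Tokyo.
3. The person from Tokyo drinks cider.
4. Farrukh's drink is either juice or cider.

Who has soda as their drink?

Clue 1 rules out Beata for the one with drink soda.
With clues 1–3, Vera is impossible for the one with drink soda.
With clues 1–4, Farrukh is impossible for the one with drink soda.
That leaves Tom.

Tom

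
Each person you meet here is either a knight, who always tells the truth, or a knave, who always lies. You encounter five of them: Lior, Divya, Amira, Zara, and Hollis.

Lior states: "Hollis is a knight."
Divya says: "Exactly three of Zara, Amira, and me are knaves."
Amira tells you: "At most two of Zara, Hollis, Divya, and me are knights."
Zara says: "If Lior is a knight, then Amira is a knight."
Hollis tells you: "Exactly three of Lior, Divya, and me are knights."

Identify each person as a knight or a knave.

Consider Lior. Suppose Lior is a knight.
Then no assignment of the remaining roles makes every statement match its speaker's type — contradiction.
So Lior is a knave.
With that fixed, Zara's statement is true, so Zara is a knight.
With that fixed, Hollis's statement is false, so Hollis is a knave.
With that fixed, Divya's statement is false, so Divya is a knave.
With that fixed, Amira's statement is true, so Amira is a knight.

Lior: knave, Divya: knave, Amira: knight, Zara: knight, Hollis: knave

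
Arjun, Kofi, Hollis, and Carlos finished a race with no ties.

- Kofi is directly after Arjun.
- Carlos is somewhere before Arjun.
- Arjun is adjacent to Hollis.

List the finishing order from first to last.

From clue 1: Arjun is in {1,2,3}.
From clues 1–2: Arjun is in {2,3}.
From clues 1–3: Carlos → place 1, Hollis → place 2, Arjun → place 3, Kofi → place 4.

Carlos, Hollis, Arjun, Kofi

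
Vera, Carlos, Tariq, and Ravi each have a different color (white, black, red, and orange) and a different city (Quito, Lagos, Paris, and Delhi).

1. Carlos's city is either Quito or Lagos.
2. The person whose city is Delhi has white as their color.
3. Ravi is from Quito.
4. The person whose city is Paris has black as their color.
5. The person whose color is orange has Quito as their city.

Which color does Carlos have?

red

With clues 1–2, white is impossible for Carlos's color.
With clues 1–4, black is impossible for Carlos's color.
With clues 1–5, orange is impossible for Carlos's color.
That leaves red.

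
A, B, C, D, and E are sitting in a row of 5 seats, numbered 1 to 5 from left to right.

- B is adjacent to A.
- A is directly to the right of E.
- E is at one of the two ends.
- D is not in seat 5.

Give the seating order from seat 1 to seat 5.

From clues 1–2: A is in {2,3,4}.
From clues 1–3: E → seat 1, A → seat 2, B → seat 3.
From clues 1–4: D → seat 4, C → seat 5.

E, A, B, D, C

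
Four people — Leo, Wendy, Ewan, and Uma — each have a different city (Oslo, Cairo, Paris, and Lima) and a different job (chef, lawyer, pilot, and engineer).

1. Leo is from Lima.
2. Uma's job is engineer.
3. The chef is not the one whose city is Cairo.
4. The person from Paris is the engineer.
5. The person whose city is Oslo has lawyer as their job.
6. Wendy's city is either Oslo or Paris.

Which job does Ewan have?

pilot

With clues 1–2, engineer is impossible for Ewan's job.
With clues 1–5, chef is impossible for Ewan's job.
With clues 1–6, lawyer is impossible for Ewan's job.
That leaves pilot.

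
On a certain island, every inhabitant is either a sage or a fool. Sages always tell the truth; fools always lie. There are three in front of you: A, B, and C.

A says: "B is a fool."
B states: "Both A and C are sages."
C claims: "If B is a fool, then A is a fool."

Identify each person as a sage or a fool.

A: sage, B: fool, C: fool

Consider A. Suppose A is a fool.
Then no assignment of the remaining roles makes every statement match its speaker's type — contradiction.
So A is a sage.
Consider B. Suppose B is a sage.
Then A's statement comes out false, contradicting A being a sage.
So B is a fool.
With that fixed, C's statement is false, so C is a fool.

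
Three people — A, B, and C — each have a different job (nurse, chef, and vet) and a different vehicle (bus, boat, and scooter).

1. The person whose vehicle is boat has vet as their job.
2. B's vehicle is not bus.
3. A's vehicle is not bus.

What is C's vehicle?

bus

With clues 1–3, boat and scooter are impossible for C's vehicle.
That leaves bus.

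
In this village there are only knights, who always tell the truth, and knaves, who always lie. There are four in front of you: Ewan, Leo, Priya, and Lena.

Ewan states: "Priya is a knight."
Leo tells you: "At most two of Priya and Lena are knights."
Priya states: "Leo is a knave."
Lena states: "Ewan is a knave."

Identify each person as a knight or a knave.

Regardless of anyone's role, Leo's statement is true, so Leo is a knight.
With that fixed, Priya's statement is false, so Priya is a knave.
With that fixed, Ewan's statement is false, so Ewan is a knave.
With that fixed, Lena's statement is true, so Lena is a knight.

Ewan: knave, Leo: knight, Priya: knave, Lena: knight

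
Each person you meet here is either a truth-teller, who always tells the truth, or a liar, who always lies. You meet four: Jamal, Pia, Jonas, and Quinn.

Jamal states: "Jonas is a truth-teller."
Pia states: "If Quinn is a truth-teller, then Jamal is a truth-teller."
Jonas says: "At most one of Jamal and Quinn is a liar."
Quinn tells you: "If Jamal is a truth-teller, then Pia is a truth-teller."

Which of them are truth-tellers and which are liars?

Consider Jamal. Suppose Jamal is a liar.
Then no assignment of the remaining roles makes every statement match its speaker's type — contradiction.
So Jamal is a truth-teller.
With that fixed, Pia's statement is true, so Pia is a truth-teller.
With that fixed, Jonas's statement is true, so Jonas is a truth-teller.
With that fixed, Quinn's statement is true, so Quinn is a truth-teller.

Jamal: truth-teller, Pia: truth-teller, Jonas: truth-teller, Quinn: truth-teller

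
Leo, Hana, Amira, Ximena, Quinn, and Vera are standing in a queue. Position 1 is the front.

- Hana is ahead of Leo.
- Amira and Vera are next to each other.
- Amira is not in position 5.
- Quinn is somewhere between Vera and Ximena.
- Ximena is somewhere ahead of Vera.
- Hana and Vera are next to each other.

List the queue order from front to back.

Ximena, Quinn, Amira, Vera, Hana, Leo

From clue 1: Leo is in {2,3,4,5,6}.
From clues 1–4: Quinn is in {2,3,4,5}.
From clues 1–5: Amira is in {3,4,6}.
From clues 1–6: Ximena → position 1, Quinn → position 2, Amira → position 3, Vera → position 4, Hana → position 5, Leo → position 6.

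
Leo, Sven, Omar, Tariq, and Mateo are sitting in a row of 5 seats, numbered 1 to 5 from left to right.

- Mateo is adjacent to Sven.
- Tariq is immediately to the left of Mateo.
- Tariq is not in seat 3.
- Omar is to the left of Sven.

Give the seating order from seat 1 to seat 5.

Omar, Tariq, Mateo, Sven, Leo

From clues 1–2: Sven is in {3,4,5}.
From clues 1–3: Sven is in {3,4}.
From clues 1–4: Omar → seat 1, Tariq → seat 2, Mateo → seat 3, Sven → seat 4, Leo → seat 5.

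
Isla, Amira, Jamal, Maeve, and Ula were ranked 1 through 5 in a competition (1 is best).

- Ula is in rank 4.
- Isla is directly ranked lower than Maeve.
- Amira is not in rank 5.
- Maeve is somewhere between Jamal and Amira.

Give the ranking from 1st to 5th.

Amira, Maeve, Isla, Ula, Jamal

From clue 1: Ula → rank 4.
From clues 1–2: Isla is in {2,3}.
From clues 1–3: Jamal → rank 5.
From clues 1–4: Amira → rank 1, Maeve → rank 2, Isla → rank 3.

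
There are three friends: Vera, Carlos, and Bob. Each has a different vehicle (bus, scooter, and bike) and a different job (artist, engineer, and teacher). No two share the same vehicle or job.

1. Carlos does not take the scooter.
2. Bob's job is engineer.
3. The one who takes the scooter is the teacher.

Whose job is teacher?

Vera

With clues 1–2, Bob is impossible for the one with job teacher.
With clues 1–3, Carlos is impossible for the one with job teacher.
That leaves Vera.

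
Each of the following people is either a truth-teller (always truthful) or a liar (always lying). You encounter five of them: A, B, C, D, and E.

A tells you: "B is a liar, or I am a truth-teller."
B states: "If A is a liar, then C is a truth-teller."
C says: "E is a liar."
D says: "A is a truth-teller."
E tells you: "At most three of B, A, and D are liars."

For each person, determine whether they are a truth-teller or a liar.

Regardless of anyone's role, E's statement is true, so E is a truth-teller.
With that fixed, C's statement is false, so C is a liar.
Consider A. Suppose A is a liar.
Then no assignment of the remaining roles makes every statement match its speaker's type — contradiction.
So A is a truth-teller.
With that fixed, B's statement is true, so B is a truth-teller.
With that fixed, D's statement is true, so D is a truth-teller.

A: truth-teller, B: truth-teller, C: liar, D: truth-teller, E: truth-teller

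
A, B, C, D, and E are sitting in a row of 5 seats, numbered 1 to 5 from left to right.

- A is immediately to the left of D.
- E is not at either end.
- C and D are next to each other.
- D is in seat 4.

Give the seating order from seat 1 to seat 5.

From clue 1: A is in {1,2,3,4}.
From clues 1–2: E is in {2,3,4}.
From clues 1–3: A is in {1,3}.
From clues 1–4: B → seat 1, E → seat 2, A → seat 3, D → seat 4, C → seat 5.

B, E, A, D, C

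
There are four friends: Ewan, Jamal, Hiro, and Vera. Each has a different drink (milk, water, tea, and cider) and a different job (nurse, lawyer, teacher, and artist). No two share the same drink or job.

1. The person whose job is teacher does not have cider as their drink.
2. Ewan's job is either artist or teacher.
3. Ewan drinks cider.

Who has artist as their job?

Ewan

With clues 1–3, Hiro, Jamal, and Vera are impossible for the one with job artist.
That leaves Ewan.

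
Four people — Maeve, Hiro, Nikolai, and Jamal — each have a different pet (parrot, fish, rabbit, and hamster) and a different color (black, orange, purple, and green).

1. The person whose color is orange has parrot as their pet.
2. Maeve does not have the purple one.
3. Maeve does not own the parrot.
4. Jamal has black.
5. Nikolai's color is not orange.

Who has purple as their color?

Nikolai

With clues 1–2, Maeve is impossible for the one with color purple.
With clues 1–4, Jamal is impossible for the one with color purple.
With clues 1–5, Hiro is impossible for the one with color purple.
That leaves Nikolai.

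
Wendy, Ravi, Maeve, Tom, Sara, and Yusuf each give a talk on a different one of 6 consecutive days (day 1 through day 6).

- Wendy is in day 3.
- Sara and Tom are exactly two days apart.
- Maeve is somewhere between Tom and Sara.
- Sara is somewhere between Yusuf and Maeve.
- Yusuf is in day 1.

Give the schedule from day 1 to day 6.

Yusuf, Ravi, Wendy, Sara, Maeve, Tom

From clue 1: Wendy → day 3.
From clues 1–2: Tom is in {2,4,6}.
From clues 1–3: Maeve → day 5.
From clues 1–4: Sara → day 4, Tom → day 6.
From clues 1–5: Yusuf → day 1, Ravi → day 2.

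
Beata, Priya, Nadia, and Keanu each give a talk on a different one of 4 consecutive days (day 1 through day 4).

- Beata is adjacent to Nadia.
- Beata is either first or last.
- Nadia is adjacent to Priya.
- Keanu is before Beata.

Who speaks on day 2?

Priya

With clues 1–2, Beata is ruled out for day 2.
With clues 1–3, Keanu is ruled out for day 2.
With clues 1–4, Nadia is ruled out for day 2.
So day 2 is Priya.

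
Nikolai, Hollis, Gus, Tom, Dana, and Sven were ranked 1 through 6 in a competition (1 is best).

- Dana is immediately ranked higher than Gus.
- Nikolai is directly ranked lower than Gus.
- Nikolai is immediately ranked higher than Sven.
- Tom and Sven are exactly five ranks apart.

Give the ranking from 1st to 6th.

From clue 1: Gus is in {2,3,4,5,6}.
From clues 1–2: Nikolai is in {3,4,5,6}.
From clues 1–3: Nikolai is in {3,4,5}.
From clues 1–4: Tom → rank 1, Hollis → rank 2, Dana → rank 3, Gus → rank 4, Nikolai → rank 5, Sven → rank 6.

Tom, Hollis, Dana, Gus, Nikolai, Sven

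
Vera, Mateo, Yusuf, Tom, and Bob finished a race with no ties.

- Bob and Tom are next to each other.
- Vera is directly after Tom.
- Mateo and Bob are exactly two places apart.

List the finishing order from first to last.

Mateo, Yusuf, Bob, Tom, Vera

From clues 1–2: Vera is in {3,4,5}.
From clues 1–3: Mateo → place 1, Yusuf → place 2, Bob → place 3, Tom → place 4, Vera → place 5.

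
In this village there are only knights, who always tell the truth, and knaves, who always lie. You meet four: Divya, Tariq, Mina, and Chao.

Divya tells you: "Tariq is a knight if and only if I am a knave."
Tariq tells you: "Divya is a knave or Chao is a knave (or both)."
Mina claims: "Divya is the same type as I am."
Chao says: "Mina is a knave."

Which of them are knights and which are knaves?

Divya: knight, Tariq: knave, Mina: knave, Chao: knight

Consider Divya. Suppose Divya is a knave.
Then whichever role Mina has, Mina's statement has the wrong truth value — contradiction.
So Divya is a knight.
Consider Tariq. Suppose Tariq is a knight.
Then Divya's statement comes out false, contradicting Divya being a knight.
So Tariq is a knave.
Consider Mina. Suppose Mina is a knight.
Then no assignment of the remaining roles makes every statement match its speaker's type — contradiction.
So Mina is a knave.
With that fixed, Chao's statement is true, so Chao is a knight.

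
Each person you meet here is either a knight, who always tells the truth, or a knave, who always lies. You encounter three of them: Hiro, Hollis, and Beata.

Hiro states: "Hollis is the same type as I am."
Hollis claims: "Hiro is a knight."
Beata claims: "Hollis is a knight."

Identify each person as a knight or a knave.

Hiro: knight, Hollis: knight, Beata: knight

Consider Hiro. Suppose Hiro is a knave.
Then no assignment of the remaining roles makes every statement match its speaker's type — contradiction.
So Hiro is a knight.
With that fixed, Hollis's statement is true, so Hollis is a knight.
With that fixed, Beata's statement is true, so Beata is a knight.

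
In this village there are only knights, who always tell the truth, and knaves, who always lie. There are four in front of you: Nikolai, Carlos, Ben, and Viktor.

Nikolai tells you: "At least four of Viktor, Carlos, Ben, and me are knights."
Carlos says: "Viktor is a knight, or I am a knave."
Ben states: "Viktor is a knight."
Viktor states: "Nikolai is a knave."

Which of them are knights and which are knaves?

Nikolai: knave, Carlos: knight, Ben: knight, Viktor: knight

Consider Nikolai. Suppose Nikolai is a knight.
Then no assignment of the remaining roles makes every statement match its speaker's type — contradiction.
So Nikolai is a knave.
With that fixed, Viktor's statement is true, so Viktor is a knight.
With that fixed, Carlos's statement is true, so Carlos is a knight.
With that fixed, Ben's statement is true, so Ben is a knight.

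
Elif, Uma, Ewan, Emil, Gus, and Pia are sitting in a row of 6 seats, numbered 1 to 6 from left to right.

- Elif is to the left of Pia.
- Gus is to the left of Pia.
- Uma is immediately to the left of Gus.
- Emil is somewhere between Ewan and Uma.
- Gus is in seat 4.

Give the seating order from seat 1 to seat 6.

Ewan, Emil, Uma, Gus, Elif, Pia

From clue 1: Elif is in {1,2,3,4,5}.
From clues 1–2: Pia is in {3,4,5,6}.
From clues 1–3: Pia is in {4,5,6}.
From clues 1–5: Ewan → seat 1, Emil → seat 2, Uma → seat 3, Gus → seat 4, Elif → seat 5, Pia → seat 6.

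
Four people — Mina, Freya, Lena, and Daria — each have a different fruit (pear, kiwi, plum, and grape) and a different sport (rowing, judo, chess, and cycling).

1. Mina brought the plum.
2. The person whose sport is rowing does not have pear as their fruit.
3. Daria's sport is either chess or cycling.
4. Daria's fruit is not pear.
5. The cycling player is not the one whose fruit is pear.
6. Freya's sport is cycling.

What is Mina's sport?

With clues 1–6, chess, cycling, and judo are impossible for Mina's sport.
That leaves rowing.

rowing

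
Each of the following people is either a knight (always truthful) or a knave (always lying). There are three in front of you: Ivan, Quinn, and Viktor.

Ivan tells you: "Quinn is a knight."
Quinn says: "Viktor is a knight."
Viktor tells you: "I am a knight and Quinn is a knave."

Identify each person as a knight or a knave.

Consider Ivan. Suppose Ivan is a knight.
Then no assignment of the remaining roles makes every statement match its speaker's type — contradiction.
So Ivan is a knave.
Consider Quinn. Suppose Quinn is a knight.
Then Ivan's statement comes out true, contradicting Ivan being a knave.
So Quinn is a knave.
Consider Viktor. Suppose Viktor is a knight.
Then Quinn's statement comes out true, contradicting Quinn being a knave.
So Viktor is a knave.

Ivan: knave, Quinn: knave, Viktor: knave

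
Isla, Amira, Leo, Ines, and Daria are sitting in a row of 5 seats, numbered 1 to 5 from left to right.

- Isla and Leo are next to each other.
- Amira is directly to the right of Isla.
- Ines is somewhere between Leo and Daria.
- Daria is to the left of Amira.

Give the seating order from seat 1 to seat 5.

From clues 1–2: Isla is in {2,3,4}.
From clues 1–3: Isla is in {2,4}.
From clues 1–4: Daria → seat 1, Ines → seat 2, Leo → seat 3, Isla → seat 4, Amira → seat 5.

Daria, Ines, Leo, Isla, Amira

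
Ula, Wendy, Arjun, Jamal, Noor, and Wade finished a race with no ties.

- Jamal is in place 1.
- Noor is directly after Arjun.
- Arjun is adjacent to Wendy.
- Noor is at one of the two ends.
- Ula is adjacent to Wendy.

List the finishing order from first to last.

From clue 1: Jamal → place 1.
From clues 1–2: Arjun is in {2,3,4,5}.
From clues 1–3: Wendy is in {2,3,4}.
From clues 1–4: Wendy → place 4, Arjun → place 5, Noor → place 6.
From clues 1–5: Wade → place 2, Ula → place 3.

Jamal, Wade, Ula, Wendy, Arjun, Noor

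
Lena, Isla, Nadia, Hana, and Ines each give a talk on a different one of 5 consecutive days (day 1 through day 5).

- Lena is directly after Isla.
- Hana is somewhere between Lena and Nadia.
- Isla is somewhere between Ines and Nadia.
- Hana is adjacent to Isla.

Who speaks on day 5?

With clue 1, Isla is ruled out for day 5.
With clues 1–2, Hana is ruled out for day 5.
With clues 1–3, Lena is ruled out for day 5.
With clues 1–4, Nadia is ruled out for day 5.
So day 5 is Ines.

Ines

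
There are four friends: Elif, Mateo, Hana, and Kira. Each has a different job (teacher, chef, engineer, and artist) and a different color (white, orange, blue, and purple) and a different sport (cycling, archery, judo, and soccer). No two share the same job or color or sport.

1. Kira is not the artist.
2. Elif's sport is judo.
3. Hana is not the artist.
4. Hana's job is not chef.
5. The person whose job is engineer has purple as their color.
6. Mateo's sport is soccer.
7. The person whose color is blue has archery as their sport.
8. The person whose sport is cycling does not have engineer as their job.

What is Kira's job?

chef

Clue 1 rules out artist for Kira's job.
With clues 1–8, engineer and teacher are impossible for Kira's job.
That leaves chef.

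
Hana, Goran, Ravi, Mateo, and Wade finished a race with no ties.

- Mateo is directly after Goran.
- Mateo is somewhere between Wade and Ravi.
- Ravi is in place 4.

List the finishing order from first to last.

From clue 1: Goran is in {1,2,3,4}.
From clues 1–2: Goran is in {2,3}.
From clues 1–3: Wade → place 1, Goran → place 2, Mateo → place 3, Ravi → place 4, Hana → place 5.

Wade, Goran, Mateo, Ravi, Hana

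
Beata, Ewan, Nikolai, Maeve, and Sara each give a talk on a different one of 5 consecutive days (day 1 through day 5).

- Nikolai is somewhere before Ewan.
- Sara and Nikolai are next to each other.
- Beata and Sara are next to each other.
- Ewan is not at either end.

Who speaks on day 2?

Sara

With clues 1–2, Ewan is ruled out for day 2.
With clues 1–3, Maeve is ruled out for day 2.
With clues 1–4, Beata and Nikolai are ruled out for day 2.
So day 2 is Sara.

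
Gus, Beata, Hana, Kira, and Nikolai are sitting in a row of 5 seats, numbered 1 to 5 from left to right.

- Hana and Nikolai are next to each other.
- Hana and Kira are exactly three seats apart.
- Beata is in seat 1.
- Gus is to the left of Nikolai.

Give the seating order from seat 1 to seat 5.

From clues 1–2: Hana is in {1,2,4,5}.
From clues 1–3: Beata → seat 1.
From clues 1–4: Kira → seat 2, Gus → seat 3, Nikolai → seat 4, Hana → seat 5.

Beata, Kira, Gus, Nikolai, Hana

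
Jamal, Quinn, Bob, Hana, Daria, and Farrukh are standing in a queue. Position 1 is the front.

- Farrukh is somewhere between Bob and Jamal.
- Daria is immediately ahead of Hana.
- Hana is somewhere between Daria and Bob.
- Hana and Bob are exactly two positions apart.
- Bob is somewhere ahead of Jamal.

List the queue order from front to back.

From clue 1: Farrukh is in {2,3,4,5}.
From clues 1–3: Bob is in {3,4,5,6}.
From clues 1–4: Jamal is in {1,2,6}.
From clues 1–5: Daria → position 1, Hana → position 2, Quinn → position 3, Bob → position 4, Farrukh → position 5, Jamal → position 6.

Daria, Hana, Quinn, Bob, Farrukh, Jamal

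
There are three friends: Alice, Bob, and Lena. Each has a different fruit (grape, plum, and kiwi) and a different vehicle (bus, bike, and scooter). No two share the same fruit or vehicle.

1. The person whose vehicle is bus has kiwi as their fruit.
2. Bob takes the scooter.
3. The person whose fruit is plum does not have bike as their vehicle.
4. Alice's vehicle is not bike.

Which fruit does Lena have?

With clues 1–3, plum is impossible for Lena's fruit.
With clues 1–4, kiwi is impossible for Lena's fruit.
That leaves grape.

grape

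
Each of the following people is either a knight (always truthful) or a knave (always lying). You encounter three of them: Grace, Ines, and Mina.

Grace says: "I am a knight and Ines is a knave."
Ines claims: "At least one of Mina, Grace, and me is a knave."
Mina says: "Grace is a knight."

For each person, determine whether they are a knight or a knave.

Grace: knave, Ines: knight, Mina: knave

Consider Grace. Suppose Grace is a knight.
Then no assignment of the remaining roles makes every statement match its speaker's type — contradiction.
So Grace is a knave.
With that fixed, Ines's statement is true, so Ines is a knight.
With that fixed, Mina's statement is false, so Mina is a knave.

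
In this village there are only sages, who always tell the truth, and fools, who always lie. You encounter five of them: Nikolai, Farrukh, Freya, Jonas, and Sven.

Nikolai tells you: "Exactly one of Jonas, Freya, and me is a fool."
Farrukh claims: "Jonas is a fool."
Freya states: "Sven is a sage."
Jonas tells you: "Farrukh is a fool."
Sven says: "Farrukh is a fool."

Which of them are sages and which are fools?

Nikolai: fool, Farrukh: sage, Freya: fool, Jonas: fool, Sven: fool

Consider Nikolai. Suppose Nikolai is a sage.
Then no assignment of the remaining roles makes every statement match its speaker's type — contradiction.
So Nikolai is a fool.
Consider Farrukh. Suppose Farrukh is a fool.
Then no assignment of the remaining roles makes every statement match its speaker's type — contradiction.
So Farrukh is a sage.
With that fixed, Jonas's statement is false, so Jonas is a fool.
With that fixed, Sven's statement is false, so Sven is a fool.
With that fixed, Freya's statement is false, so Freya is a fool.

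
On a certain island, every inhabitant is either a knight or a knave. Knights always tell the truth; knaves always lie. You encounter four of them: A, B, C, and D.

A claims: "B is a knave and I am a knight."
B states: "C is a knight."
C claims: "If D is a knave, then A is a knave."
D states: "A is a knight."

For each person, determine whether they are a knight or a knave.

A: knave, B: knight, C: knight, D: knave

Consider A. Suppose A is a knight.
Then no assignment of the remaining roles makes every statement match its speaker's type — contradiction.
So A is a knave.
With that fixed, C's statement is true, so C is a knight.
With that fixed, D's statement is false, so D is a knave.
With that fixed, B's statement is true, so B is a knight.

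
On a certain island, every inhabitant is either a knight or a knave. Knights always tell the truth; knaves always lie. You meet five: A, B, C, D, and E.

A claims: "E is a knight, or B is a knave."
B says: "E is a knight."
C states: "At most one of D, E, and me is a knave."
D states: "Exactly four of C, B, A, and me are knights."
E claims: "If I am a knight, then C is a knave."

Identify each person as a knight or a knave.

Consider A. Suppose A is a knave.
Then no assignment of the remaining roles makes every statement match its speaker's type — contradiction.
So A is a knight.
Consider B. Suppose B is a knave.
Then no assignment of the remaining roles makes every statement match its speaker's type — contradiction.
So B is a knight.
Consider C. Suppose C is a knight.
Then whichever role E has, E's statement has the wrong truth value — contradiction.
So C is a knave.
With that fixed, D's statement is false, so D is a knave.
With that fixed, E's statement is true, so E is a knight.

A: knight, B: knight, C: knave, D: knave, E: knight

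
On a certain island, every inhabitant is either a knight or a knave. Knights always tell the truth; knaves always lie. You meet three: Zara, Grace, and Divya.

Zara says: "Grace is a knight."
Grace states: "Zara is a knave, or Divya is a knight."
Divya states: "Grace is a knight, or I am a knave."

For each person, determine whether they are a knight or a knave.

Consider Zara. Suppose Zara is a knave.
Then no assignment of the remaining roles makes every statement match its speaker's type — contradiction.
So Zara is a knight.
Consider Grace. Suppose Grace is a knave.
Then Zara's statement comes out false, contradicting Zara being a knight.
So Grace is a knight.
With that fixed, Divya's statement is true, so Divya is a knight.

Zara: knight, Grace: knight, Divya: knight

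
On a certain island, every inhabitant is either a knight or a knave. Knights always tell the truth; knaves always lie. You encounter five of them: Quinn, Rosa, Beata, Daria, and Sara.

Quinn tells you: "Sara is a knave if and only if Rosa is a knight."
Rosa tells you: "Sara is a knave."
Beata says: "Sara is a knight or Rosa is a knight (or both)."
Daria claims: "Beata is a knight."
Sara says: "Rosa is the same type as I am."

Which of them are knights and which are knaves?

Quinn: knight, Rosa: knight, Beata: knight, Daria: knight, Sara: knave

Consider Quinn. Suppose Quinn is a knave.
Then no assignment of the remaining roles makes every statement match its speaker's type — contradiction.
So Quinn is a knight.
Consider Rosa. Suppose Rosa is a knave.
Then whichever role Sara has, Sara's statement has the wrong truth value — contradiction.
So Rosa is a knight.
With that fixed, Beata's statement is true, so Beata is a knight.
With that fixed, Daria's statement is true, so Daria is a knight.
Consider Sara. Suppose Sara is a knight.
Then Quinn's statement comes out false, contradicting Quinn being a knight.
So Sara is a knave.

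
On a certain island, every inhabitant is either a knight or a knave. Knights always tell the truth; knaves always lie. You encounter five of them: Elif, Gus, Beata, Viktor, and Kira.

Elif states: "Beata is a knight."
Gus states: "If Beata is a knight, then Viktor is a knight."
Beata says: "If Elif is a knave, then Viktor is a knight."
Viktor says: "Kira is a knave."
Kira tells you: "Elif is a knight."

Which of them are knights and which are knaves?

Consider Elif. Suppose Elif is a knave.
Then no assignment of the remaining roles makes every statement match its speaker's type — contradiction.
So Elif is a knight.
With that fixed, Beata's statement is true, so Beata is a knight.
With that fixed, Kira's statement is true, so Kira is a knight.
With that fixed, Viktor's statement is false, so Viktor is a knave.
With that fixed, Gus's statement is false, so Gus is a knave.

Elif: knight, Gus: knave, Beata: knight, Viktor: knave, Kira: knight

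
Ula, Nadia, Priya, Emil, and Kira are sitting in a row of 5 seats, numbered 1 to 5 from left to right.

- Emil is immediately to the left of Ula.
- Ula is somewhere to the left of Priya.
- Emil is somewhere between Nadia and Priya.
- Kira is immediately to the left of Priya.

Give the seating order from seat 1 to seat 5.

From clue 1: Ula is in {2,3,4,5}.
From clues 1–2: Ula is in {2,3,4}.
From clues 1–3: Ula is in {3,4}.
From clues 1–4: Nadia → seat 1, Emil → seat 2, Ula → seat 3, Kira → seat 4, Priya → seat 5.

Nadia, Emil, Ula, Kira, Priya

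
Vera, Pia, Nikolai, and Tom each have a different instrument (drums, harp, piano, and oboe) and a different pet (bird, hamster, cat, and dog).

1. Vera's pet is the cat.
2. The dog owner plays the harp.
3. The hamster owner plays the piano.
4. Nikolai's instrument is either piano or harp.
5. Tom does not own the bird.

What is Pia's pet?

bird

Clue 1 rules out cat for Pia's pet.
With clues 1–5, dog and hamster are impossible for Pia's pet.
That leaves bird.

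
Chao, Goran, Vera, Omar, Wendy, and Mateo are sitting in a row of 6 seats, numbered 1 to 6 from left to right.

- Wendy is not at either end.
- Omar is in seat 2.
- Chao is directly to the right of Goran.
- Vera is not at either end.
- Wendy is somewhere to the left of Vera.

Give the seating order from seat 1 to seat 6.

Mateo, Omar, Wendy, Vera, Goran, Chao

From clue 1: Wendy is in {2,3,4,5}.
From clues 1–2: Omar → seat 2.
From clues 1–3: Chao is in {4,5,6}.
From clues 1–4: Mateo → seat 1, Goran → seat 5, Chao → seat 6.
From clues 1–5: Wendy → seat 3, Vera → seat 4.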